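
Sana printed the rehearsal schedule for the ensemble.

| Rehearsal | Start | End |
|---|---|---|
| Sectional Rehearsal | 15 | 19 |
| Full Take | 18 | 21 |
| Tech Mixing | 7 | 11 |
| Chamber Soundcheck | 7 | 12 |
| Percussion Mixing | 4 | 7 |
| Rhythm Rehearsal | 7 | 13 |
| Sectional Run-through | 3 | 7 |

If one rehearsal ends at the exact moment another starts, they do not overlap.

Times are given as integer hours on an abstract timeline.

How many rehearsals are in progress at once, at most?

Walk through starts and ends in time order (an end at T is processed before a start at T):
3 start Sectional Run-through → 1
4 start Percussion Mixing → 2
7 end Percussion Mixing → 1
7 end Sectional Run-through → 0
7 start Chamber Soundcheck → 1
7 start Rhythm Rehearsal → 2
7 start Tech Mixing → 3
11 end Tech Mixing → 2
12 end Chamber Soundcheck → 1
13 end Rhythm Rehearsal → 0
15 start Sectional Rehearsal → 1
18 start Full Take → 2
19 end Sectional Rehearsal → 1
21 end Full Take → 0
Peak is 3, at 7 (Chamber Soundcheck, Rhythm Rehearsal, Tech Mixing).

3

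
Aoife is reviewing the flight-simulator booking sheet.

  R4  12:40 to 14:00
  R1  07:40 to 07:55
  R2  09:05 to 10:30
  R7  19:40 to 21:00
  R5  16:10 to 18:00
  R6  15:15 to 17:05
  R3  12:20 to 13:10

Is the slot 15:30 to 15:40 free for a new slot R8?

No — it overlaps R6

R1: ends 07:55 at or before R8 starts 15:30 → clear.
R2: ends 10:30 at or before R8 starts 15:30 → clear.
R3: ends 13:10 at or before R8 starts 15:30 → clear.
R4: ends 14:00 at or before R8 starts 15:30 → clear.
R6: starts 15:15 before R8 ends 15:40, and ends 17:05 after R8 starts 15:30 → overlap.
R5: starts 16:10 at or after R8 ends 15:40 → clear.
R7: starts 19:40 at or after R8 ends 15:40 → clear.
R8 overlaps R6.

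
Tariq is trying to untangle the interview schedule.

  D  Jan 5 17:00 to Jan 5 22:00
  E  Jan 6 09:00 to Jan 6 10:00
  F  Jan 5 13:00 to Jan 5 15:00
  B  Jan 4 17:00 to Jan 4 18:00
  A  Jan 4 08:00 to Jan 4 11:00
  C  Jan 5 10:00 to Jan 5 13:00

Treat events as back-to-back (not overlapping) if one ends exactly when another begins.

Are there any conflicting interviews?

No

Check each pair: they overlap iff neither finishes before the other starts.
Sorted by start: A, B, C, F, D, E.
B starts after A ends — done with A.
C starts after B ends — done with B.
F starts exactly when C ends (back-to-back, no overlap) — done with C.
D starts after F ends — done with F.
E starts after D ends.
Every pair is clear; the schedule has no overlaps.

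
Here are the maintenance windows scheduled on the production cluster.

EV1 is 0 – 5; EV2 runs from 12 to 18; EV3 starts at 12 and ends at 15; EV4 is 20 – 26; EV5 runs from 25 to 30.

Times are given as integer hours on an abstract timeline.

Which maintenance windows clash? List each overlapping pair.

EV2 & EV3, EV4 & EV5

Check each pair: they overlap iff neither finishes before the other starts.
Sorted by start: EV1, EV2, EV3, EV4, EV5.
EV2 starts after EV1 ends; EV1 is clear from here.
EV3 starts before EV2 ends → EV2 and EV3 overlap.
EV4 starts after EV2 ends; EV2 is clear from here.
EV4 starts after EV3 ends; EV3 is clear from here.
EV5 starts before EV4 ends → EV4 and EV5 overlap.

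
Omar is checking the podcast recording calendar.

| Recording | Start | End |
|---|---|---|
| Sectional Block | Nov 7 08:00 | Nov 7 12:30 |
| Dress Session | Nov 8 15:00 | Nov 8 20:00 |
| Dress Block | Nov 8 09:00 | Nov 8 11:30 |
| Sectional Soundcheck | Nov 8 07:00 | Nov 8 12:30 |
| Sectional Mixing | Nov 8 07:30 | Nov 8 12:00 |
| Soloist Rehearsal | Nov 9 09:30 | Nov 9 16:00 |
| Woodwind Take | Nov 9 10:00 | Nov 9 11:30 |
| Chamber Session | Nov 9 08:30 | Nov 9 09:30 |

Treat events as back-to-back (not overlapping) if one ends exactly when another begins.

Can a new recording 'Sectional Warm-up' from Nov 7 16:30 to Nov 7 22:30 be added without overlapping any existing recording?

Sectional Block: ends Nov 7 12:30 at or before Sectional Warm-up starts Nov 7 16:30 → clear.
Sectional Soundcheck: starts Nov 8 07:00 at or after Sectional Warm-up ends Nov 7 22:30 → clear.
Sectional Mixing: starts Nov 8 07:30 at or after Sectional Warm-up ends Nov 7 22:30 → clear.
Dress Block: starts Nov 8 09:00 at or after Sectional Warm-up ends Nov 7 22:30 → clear.
Dress Session: starts Nov 8 15:00 at or after Sectional Warm-up ends Nov 7 22:30 → clear.
Chamber Session: starts Nov 9 08:30 at or after Sectional Warm-up ends Nov 7 22:30 → clear.
Soloist Rehearsal: starts Nov 9 09:30 at or after Sectional Warm-up ends Nov 7 22:30 → clear.
Woodwind Take: starts Nov 9 10:00 at or after Sectional Warm-up ends Nov 7 22:30 → clear.

Yes — the slot is free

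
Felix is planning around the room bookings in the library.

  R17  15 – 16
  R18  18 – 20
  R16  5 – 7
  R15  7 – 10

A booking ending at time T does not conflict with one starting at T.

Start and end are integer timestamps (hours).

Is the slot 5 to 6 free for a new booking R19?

R16: starts 5 before R19 ends 6, and ends 7 after R19 starts 5 → overlap.
R15: starts 7 at or after R19 ends 6 → clear.
R17: starts 15 at or after R19 ends 6 → clear.
R18: starts 18 at or after R19 ends 6 → clear.
R19 overlaps R16.

No — it overlaps R16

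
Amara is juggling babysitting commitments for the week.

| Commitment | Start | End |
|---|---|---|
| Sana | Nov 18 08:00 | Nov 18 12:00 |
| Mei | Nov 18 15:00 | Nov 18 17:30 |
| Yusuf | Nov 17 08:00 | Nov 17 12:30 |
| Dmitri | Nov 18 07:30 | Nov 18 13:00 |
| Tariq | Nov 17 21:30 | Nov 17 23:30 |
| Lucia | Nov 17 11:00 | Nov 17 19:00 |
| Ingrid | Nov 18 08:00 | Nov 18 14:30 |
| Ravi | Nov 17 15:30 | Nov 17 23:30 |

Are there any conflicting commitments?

Two intervals overlap when each starts before the other ends.
Sorted by start: Yusuf, Lucia, Ravi, Tariq, Dmitri, Sana, Ingrid, Mei.
Lucia starts before Yusuf ends → Yusuf and Lucia overlap.
That's a conflict, so the schedule is not conflict-free.

Yes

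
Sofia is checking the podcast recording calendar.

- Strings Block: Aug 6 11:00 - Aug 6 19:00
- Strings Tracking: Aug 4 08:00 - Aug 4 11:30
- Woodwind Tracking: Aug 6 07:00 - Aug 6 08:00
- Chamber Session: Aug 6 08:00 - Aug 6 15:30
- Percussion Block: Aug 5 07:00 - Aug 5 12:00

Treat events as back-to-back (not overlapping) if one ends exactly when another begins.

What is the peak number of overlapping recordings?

Sort all start/end points and keep a running count:
Aug 4 08:00 start Strings Tracking → 1
Aug 4 11:30 end Strings Tracking → 0
Aug 5 07:00 start Percussion Block → 1
Aug 5 12:00 end Percussion Block → 0
Aug 6 07:00 start Woodwind Tracking → 1
Aug 6 08:00 end Woodwind Tracking → 0
Aug 6 08:00 start Chamber Session → 1
Aug 6 11:00 start Strings Block → 2
Aug 6 15:30 end Chamber Session → 1
Aug 6 19:00 end Strings Block → 0
Peak is 2, at Aug 6 11:00 (Chamber Session, Strings Block).

2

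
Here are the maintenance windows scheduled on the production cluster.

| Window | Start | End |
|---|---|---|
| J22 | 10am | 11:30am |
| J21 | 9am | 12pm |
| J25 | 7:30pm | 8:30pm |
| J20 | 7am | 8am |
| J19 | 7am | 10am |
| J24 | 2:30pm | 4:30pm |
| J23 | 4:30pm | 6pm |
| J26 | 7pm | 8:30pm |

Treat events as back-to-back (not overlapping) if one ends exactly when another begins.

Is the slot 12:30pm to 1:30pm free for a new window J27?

J19: ends 10am at or before J27 starts 12:30pm → clear.
J20: ends 8am at or before J27 starts 12:30pm → clear.
J21: ends 12pm at or before J27 starts 12:30pm → clear.
J22: ends 11:30am at or before J27 starts 12:30pm → clear.
J24: starts 2:30pm at or after J27 ends 1:30pm → clear.
J23: starts 4:30pm at or after J27 ends 1:30pm → clear.
J26: starts 7pm at or after J27 ends 1:30pm → clear.
J25: starts 7:30pm at or after J27 ends 1:30pm → clear.

Yes — the slot is free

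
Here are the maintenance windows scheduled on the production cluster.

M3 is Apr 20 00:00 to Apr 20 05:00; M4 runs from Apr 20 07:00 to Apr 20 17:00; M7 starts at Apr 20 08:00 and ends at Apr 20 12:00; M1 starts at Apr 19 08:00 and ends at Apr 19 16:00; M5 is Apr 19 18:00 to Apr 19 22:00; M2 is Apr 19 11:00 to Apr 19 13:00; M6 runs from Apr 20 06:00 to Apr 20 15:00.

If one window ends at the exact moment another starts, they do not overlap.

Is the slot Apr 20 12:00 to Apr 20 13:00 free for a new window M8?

No — it overlaps M4, M6

M1: ends Apr 19 16:00 at or before M8 starts Apr 20 12:00 → clear.
M2: ends Apr 19 13:00 at or before M8 starts Apr 20 12:00 → clear.
M5: ends Apr 19 22:00 at or before M8 starts Apr 20 12:00 → clear.
M3: ends Apr 20 05:00 at or before M8 starts Apr 20 12:00 → clear.
M6: starts Apr 20 06:00 before M8 ends Apr 20 13:00, and ends Apr 20 15:00 after M8 starts Apr 20 12:00 → overlap.
M4: starts Apr 20 07:00 before M8 ends Apr 20 13:00, and ends Apr 20 17:00 after M8 starts Apr 20 12:00 → overlap.
M7: ends Apr 20 12:00 at or before M8 starts Apr 20 12:00 → clear.
M8 overlaps M4, M6.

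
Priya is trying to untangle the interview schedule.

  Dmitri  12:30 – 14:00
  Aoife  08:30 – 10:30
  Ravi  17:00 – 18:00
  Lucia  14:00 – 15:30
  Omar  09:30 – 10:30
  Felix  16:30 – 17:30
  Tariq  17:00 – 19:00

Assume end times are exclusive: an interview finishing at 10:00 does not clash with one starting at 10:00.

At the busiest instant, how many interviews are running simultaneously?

3

Sweep the timeline, counting +1 at each start and −1 at each end (ends before starts at a tie):
08:30 start Aoife → 1
09:30 start Omar → 2
10:30 end Aoife → 1
10:30 end Omar → 0
12:30 start Dmitri → 1
14:00 end Dmitri → 0
14:00 start Lucia → 1
15:30 end Lucia → 0
16:30 start Felix → 1
17:00 start Ravi → 2
17:00 start Tariq → 3
17:30 end Felix → 2
18:00 end Ravi → 1
19:00 end Tariq → 0
Peak is 3, at 17:00 (Felix, Ravi, Tariq).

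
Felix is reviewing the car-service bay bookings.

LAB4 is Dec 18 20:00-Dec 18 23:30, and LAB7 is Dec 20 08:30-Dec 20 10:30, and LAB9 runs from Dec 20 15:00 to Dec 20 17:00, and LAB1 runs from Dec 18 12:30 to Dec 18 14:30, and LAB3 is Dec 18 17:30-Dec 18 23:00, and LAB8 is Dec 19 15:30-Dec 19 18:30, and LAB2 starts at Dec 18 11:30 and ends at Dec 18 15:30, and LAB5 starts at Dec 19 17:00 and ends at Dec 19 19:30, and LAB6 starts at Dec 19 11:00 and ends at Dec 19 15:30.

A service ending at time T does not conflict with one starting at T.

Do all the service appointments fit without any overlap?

No

Two intervals overlap when each starts before the other ends.
Sorted by start: LAB2, LAB1, LAB3, LAB4, LAB6, LAB8, LAB5, LAB7, LAB9.
LAB1 starts before LAB2 ends → LAB2 and LAB1 overlap.
That's a conflict, so the schedule is not conflict-free.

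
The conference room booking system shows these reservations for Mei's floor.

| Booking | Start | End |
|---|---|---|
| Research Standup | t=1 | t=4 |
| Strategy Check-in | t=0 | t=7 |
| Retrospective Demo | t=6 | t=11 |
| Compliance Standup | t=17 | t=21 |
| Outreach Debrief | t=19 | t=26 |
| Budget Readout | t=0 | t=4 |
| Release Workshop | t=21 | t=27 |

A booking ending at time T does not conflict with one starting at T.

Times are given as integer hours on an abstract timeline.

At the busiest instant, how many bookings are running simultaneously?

Sort all start/end points and keep a running count:
t=0 start Budget Readout → 1
t=0 start Strategy Check-in → 2
t=1 start Research Standup → 3
t=4 end Budget Readout → 2
t=4 end Research Standup → 1
t=6 start Retrospective Demo → 2
t=7 end Strategy Check-in → 1
t=11 end Retrospective Demo → 0
t=17 start Compliance Standup → 1
t=19 start Outreach Debrief → 2
t=21 end Compliance Standup → 1
t=21 start Release Workshop → 2
t=26 end Outreach Debrief → 1
t=27 end Release Workshop → 0
Peak is 3, at t=1 (Budget Readout, Research Standup, Strategy Check-in).

3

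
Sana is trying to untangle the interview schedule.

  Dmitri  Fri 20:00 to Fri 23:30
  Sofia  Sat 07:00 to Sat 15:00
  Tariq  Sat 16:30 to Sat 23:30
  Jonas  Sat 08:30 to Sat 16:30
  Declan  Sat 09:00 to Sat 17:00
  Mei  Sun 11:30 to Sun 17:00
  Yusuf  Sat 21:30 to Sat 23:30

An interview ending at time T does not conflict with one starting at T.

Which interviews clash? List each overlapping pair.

Declan & Jonas, Declan & Sofia, Declan & Tariq, Jonas & Sofia, Tariq & Yusuf

Check each pair: they overlap iff neither finishes before the other starts.
Sorted by start: Dmitri, Sofia, Jonas, Declan, Tariq, Yusuf, Mei.
Sofia starts after Dmitri ends; Dmitri is clear from here.
Jonas starts before Sofia ends → Sofia and Jonas overlap.
Declan starts before Sofia ends → Sofia and Declan overlap.
Tariq starts after Sofia ends; Sofia is clear from here.
Declan starts before Jonas ends → Jonas and Declan overlap.
Tariq starts exactly when Jonas ends (back-to-back, no overlap); Jonas is clear from here.
Tariq starts before Declan ends → Declan and Tariq overlap.
Yusuf starts after Declan ends; Declan is clear from here.
Yusuf starts before Tariq ends → Tariq and Yusuf overlap.
Mei starts after Tariq ends.
Mei starts after Yusuf ends.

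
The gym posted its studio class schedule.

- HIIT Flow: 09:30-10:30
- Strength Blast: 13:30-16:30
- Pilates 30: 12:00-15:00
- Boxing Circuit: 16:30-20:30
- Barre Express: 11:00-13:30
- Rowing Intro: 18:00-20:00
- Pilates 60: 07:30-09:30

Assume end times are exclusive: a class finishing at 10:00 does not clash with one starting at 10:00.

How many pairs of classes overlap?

3

Two intervals overlap when each starts before the other ends.
Sorted by start: Pilates 60, HIIT Flow, Barre Express, Pilates 30, Strength Blast, Boxing Circuit, Rowing Intro.
HIIT Flow starts exactly when Pilates 60 ends (back-to-back, no overlap), so Pilates 60 has no further overlaps.
Barre Express starts after HIIT Flow ends, so HIIT Flow has no further overlaps.
Pilates 30 starts before Barre Express ends → Barre Express and Pilates 30 overlap.
Strength Blast starts exactly when Barre Express ends (back-to-back, no overlap), so Barre Express has no further overlaps.
Strength Blast starts before Pilates 30 ends → Pilates 30 and Strength Blast overlap.
Boxing Circuit starts after Pilates 30 ends, so Pilates 30 has no further overlaps.
Boxing Circuit starts exactly when Strength Blast ends (back-to-back, no overlap), so Strength Blast has no further overlaps.
Rowing Intro starts before Boxing Circuit ends → Boxing Circuit and Rowing Intro overlap.
Overlapping pairs: Barre Express & Pilates 30, Boxing Circuit & Rowing Intro, Pilates 30 & Strength Blast — 3 in total.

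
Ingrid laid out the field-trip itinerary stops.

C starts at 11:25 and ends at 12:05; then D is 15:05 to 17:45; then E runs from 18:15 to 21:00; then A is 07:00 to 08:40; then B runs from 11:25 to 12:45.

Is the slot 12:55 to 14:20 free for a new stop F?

Yes — the slot is free

A: ends 08:40 at or before F starts 12:55 → clear.
B: ends 12:45 at or before F starts 12:55 → clear.
C: ends 12:05 at or before F starts 12:55 → clear.
D: starts 15:05 at or after F ends 14:20 → clear.
E: starts 18:15 at or after F ends 14:20 → clear.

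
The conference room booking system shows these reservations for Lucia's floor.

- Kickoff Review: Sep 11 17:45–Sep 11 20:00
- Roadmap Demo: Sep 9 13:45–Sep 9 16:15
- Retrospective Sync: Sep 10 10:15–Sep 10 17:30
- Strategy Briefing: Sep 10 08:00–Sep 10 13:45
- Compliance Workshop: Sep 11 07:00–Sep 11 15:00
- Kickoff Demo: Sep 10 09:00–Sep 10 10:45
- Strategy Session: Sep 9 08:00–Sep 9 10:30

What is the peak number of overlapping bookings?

3

Walk through starts and ends in time order (an end at T is processed before a start at T):
Sep 9 08:00 start Strategy Session → 1
Sep 9 10:30 end Strategy Session → 0
Sep 9 13:45 start Roadmap Demo → 1
Sep 9 16:15 end Roadmap Demo → 0
Sep 10 08:00 start Strategy Briefing → 1
Sep 10 09:00 start Kickoff Demo → 2
Sep 10 10:15 start Retrospective Sync → 3
Sep 10 10:45 end Kickoff Demo → 2
Sep 10 13:45 end Strategy Briefing → 1
Sep 10 17:30 end Retrospective Sync → 0
Sep 11 07:00 start Compliance Workshop → 1
Sep 11 15:00 end Compliance Workshop → 0
Sep 11 17:45 start Kickoff Review → 1
Sep 11 20:00 end Kickoff Review → 0
Peak is 3, at Sep 10 10:15 (Kickoff Demo, Retrospective Sync, Strategy Briefing).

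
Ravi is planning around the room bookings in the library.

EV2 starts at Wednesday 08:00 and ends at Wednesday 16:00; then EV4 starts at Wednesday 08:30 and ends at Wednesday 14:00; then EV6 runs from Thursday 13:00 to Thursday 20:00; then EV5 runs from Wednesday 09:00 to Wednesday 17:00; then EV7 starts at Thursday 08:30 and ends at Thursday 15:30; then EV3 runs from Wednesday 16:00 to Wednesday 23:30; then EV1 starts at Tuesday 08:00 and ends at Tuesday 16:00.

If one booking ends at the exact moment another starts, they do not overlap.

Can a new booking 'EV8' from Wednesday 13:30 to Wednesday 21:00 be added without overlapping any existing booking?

No — it overlaps EV2, EV3, EV4, EV5

EV1: ends Tuesday 16:00 at or before EV8 starts Wednesday 13:30 → clear.
EV2: starts Wednesday 08:00 before EV8 ends Wednesday 21:00, and ends Wednesday 16:00 after EV8 starts Wednesday 13:30 → overlap.
EV4: starts Wednesday 08:30 before EV8 ends Wednesday 21:00, and ends Wednesday 14:00 after EV8 starts Wednesday 13:30 → overlap.
EV5: starts Wednesday 09:00 before EV8 ends Wednesday 21:00, and ends Wednesday 17:00 after EV8 starts Wednesday 13:30 → overlap.
EV3: starts Wednesday 16:00 before EV8 ends Wednesday 21:00, and ends Wednesday 23:30 after EV8 starts Wednesday 13:30 → overlap.
EV7: starts Thursday 08:30 at or after EV8 ends Wednesday 21:00 → clear.
EV6: starts Thursday 13:00 at or after EV8 ends Wednesday 21:00 → clear.
EV8 overlaps EV2, EV3, EV4, EV5.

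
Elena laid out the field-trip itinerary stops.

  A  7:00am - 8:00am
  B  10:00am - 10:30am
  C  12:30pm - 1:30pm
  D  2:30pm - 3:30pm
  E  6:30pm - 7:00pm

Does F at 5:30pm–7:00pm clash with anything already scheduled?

Yes — it overlaps E

A: ends 8:00am at or before F starts 5:30pm → clear.
B: ends 10:30am at or before F starts 5:30pm → clear.
C: ends 1:30pm at or before F starts 5:30pm → clear.
D: ends 3:30pm at or before F starts 5:30pm → clear.
E: starts 6:30pm before F ends 7:00pm, and ends 7:00pm after F starts 5:30pm → overlap.
F overlaps E.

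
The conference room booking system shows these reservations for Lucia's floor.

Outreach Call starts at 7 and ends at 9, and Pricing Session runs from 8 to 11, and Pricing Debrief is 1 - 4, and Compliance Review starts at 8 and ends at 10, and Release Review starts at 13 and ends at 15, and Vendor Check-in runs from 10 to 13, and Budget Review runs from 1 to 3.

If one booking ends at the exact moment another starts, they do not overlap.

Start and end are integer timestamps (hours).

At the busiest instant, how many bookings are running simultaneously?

Sort all start/end points and keep a running count:
1 start Budget Review → 1
1 start Pricing Debrief → 2
3 end Budget Review → 1
4 end Pricing Debrief → 0
7 start Outreach Call → 1
8 start Compliance Review → 2
8 start Pricing Session → 3
9 end Outreach Call → 2
10 end Compliance Review → 1
10 start Vendor Check-in → 2
11 end Pricing Session → 1
13 end Vendor Check-in → 0
13 start Release Review → 1
15 end Release Review → 0
Peak is 3, at 8 (Compliance Review, Outreach Call, Pricing Session).

3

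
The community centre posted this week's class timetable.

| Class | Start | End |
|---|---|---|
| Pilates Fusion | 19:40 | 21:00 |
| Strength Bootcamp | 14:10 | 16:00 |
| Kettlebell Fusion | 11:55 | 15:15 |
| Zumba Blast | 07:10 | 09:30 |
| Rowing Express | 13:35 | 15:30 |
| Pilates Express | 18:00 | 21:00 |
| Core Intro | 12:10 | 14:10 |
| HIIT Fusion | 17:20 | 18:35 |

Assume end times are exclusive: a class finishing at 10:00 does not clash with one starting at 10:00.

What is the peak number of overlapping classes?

3

Sort all start/end points and keep a running count:
07:10 start Zumba Blast → 1
09:30 end Zumba Blast → 0
11:55 start Kettlebell Fusion → 1
12:10 start Core Intro → 2
13:35 start Rowing Express → 3
14:10 end Core Intro → 2
14:10 start Strength Bootcamp → 3
15:15 end Kettlebell Fusion → 2
15:30 end Rowing Express → 1
16:00 end Strength Bootcamp → 0
17:20 start HIIT Fusion → 1
18:00 start Pilates Express → 2
18:35 end HIIT Fusion → 1
19:40 start Pilates Fusion → 2
21:00 end Pilates Express → 1
21:00 end Pilates Fusion → 0
Peak is 3, at 13:35 (Core Intro, Kettlebell Fusion, Rowing Express).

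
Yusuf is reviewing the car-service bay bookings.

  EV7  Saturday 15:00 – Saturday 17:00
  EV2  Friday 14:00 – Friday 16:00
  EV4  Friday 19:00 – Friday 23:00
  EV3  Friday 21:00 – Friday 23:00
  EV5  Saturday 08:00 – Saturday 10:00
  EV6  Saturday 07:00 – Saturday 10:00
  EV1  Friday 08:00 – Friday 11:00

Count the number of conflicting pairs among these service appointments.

Sorted by start: EV1, EV2, EV4, EV3, EV6, EV5, EV7.
EV2 starts after EV1 ends, so nothing later overlaps EV1 either.
EV4 starts after EV2 ends, so nothing later overlaps EV2 either.
EV3 starts before EV4 ends → EV4 and EV3 overlap.
EV6 starts after EV4 ends, so nothing later overlaps EV4 either.
EV6 starts after EV3 ends, so nothing later overlaps EV3 either.
EV5 starts before EV6 ends → EV6 and EV5 overlap.
EV7 starts after EV6 ends.
EV7 starts after EV5 ends.
Overlapping pairs: EV3 & EV4, EV5 & EV6 — 2 in total.

2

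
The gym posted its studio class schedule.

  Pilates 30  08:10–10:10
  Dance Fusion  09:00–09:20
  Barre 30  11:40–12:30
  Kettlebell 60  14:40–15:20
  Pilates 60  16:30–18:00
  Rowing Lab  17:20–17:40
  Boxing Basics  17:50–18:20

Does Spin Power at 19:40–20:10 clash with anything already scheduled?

Pilates 30: ends 10:10 at or before Spin Power starts 19:40 → clear.
Dance Fusion: ends 09:20 at or before Spin Power starts 19:40 → clear.
Barre 30: ends 12:30 at or before Spin Power starts 19:40 → clear.
Kettlebell 60: ends 15:20 at or before Spin Power starts 19:40 → clear.
Pilates 60: ends 18:00 at or before Spin Power starts 19:40 → clear.
Rowing Lab: ends 17:40 at or before Spin Power starts 19:40 → clear.
Boxing Basics: ends 18:20 at or before Spin Power starts 19:40 → clear.

No — it doesn't clash with anything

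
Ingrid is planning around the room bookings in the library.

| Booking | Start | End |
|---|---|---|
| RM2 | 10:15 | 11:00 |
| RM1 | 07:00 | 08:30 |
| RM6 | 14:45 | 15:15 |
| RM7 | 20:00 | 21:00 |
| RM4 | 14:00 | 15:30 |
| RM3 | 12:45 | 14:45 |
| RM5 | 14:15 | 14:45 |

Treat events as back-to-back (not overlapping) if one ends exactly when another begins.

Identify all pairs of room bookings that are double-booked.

RM3 & RM4, RM3 & RM5, RM4 & RM5, RM4 & RM6

Sorted by start: RM1, RM2, RM3, RM4, RM5, RM6, RM7.
RM2 starts after RM1 ends, so nothing later overlaps RM1 either.
RM3 starts after RM2 ends, so nothing later overlaps RM2 either.
RM4 starts before RM3 ends → RM3 and RM4 overlap.
RM5 starts before RM3 ends → RM3 and RM5 overlap.
RM6 starts exactly when RM3 ends (back-to-back, no overlap), so nothing later overlaps RM3 either.
RM5 starts before RM4 ends → RM4 and RM5 overlap.
RM6 starts before RM4 ends → RM4 and RM6 overlap.
RM7 starts after RM4 ends.
RM6 starts exactly when RM5 ends (back-to-back, no overlap), so nothing later overlaps RM5 either.
RM7 starts after RM6 ends.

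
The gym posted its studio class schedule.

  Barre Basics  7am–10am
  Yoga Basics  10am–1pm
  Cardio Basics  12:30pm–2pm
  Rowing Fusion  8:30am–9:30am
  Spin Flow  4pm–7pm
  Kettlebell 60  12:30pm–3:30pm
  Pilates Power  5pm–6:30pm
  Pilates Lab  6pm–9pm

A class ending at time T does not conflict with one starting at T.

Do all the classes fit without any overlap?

Check each pair: they overlap iff neither finishes before the other starts.
Sorted by start: Barre Basics, Rowing Fusion, Yoga Basics, Cardio Basics, Kettlebell 60, Spin Flow, Pilates Power, Pilates Lab.
Rowing Fusion starts before Barre Basics ends → Barre Basics and Rowing Fusion overlap.
That's a conflict, so the schedule is not conflict-free.

No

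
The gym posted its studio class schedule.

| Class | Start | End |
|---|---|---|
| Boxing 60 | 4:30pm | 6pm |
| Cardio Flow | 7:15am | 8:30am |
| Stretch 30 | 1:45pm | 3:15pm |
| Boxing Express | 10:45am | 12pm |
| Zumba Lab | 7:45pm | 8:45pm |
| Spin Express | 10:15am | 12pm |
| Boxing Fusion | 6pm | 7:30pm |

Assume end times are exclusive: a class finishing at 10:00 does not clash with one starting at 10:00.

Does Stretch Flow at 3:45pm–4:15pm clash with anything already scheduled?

Cardio Flow: ends 8:30am at or before Stretch Flow starts 3:45pm → clear.
Spin Express: ends 12pm at or before Stretch Flow starts 3:45pm → clear.
Boxing Express: ends 12pm at or before Stretch Flow starts 3:45pm → clear.
Stretch 30: ends 3:15pm at or before Stretch Flow starts 3:45pm → clear.
Boxing 60: starts 4:30pm at or after Stretch Flow ends 4:15pm → clear.
Boxing Fusion: starts 6pm at or after Stretch Flow ends 4:15pm → clear.
Zumba Lab: starts 7:45pm at or after Stretch Flow ends 4:15pm → clear.

No — it doesn't clash with anything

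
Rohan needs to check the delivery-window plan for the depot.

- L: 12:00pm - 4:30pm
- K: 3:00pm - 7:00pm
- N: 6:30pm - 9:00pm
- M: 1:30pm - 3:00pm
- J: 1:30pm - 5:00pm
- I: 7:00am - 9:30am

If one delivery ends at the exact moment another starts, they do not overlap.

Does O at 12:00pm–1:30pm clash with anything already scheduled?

Yes — it overlaps L

I: ends 9:30am at or before O starts 12:00pm → clear.
L: starts 12:00pm before O ends 1:30pm, and ends 4:30pm after O starts 12:00pm → overlap.
J: starts 1:30pm at or after O ends 1:30pm → clear.
M: starts 1:30pm at or after O ends 1:30pm → clear.
K: starts 3:00pm at or after O ends 1:30pm → clear.
N: starts 6:30pm at or after O ends 1:30pm → clear.
O overlaps L.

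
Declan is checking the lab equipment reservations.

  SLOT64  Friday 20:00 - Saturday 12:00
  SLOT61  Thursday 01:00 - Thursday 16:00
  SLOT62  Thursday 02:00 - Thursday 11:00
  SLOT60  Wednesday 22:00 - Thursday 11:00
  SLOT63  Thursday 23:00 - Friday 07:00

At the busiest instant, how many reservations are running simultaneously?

Walk through starts and ends in time order (an end at T is processed before a start at T):
Wednesday 22:00 start SLOT60 → 1
Thursday 01:00 start SLOT61 → 2
Thursday 02:00 start SLOT62 → 3
Thursday 11:00 end SLOT60 → 2
Thursday 11:00 end SLOT62 → 1
Thursday 16:00 end SLOT61 → 0
Thursday 23:00 start SLOT63 → 1
Friday 07:00 end SLOT63 → 0
Friday 20:00 start SLOT64 → 1
Saturday 12:00 end SLOT64 → 0
Peak is 3, at Thursday 02:00 (SLOT60, SLOT61, SLOT62).

3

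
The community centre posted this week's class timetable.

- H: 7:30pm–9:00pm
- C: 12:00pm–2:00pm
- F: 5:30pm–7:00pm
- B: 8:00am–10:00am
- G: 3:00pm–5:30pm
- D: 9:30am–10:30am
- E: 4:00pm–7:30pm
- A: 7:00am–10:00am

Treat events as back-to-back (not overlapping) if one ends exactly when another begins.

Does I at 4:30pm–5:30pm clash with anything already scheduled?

A: ends 10:00am at or before I starts 4:30pm → clear.
B: ends 10:00am at or before I starts 4:30pm → clear.
D: ends 10:30am at or before I starts 4:30pm → clear.
C: ends 2:00pm at or before I starts 4:30pm → clear.
G: starts 3:00pm before I ends 5:30pm, and ends 5:30pm after I starts 4:30pm → overlap.
E: starts 4:00pm before I ends 5:30pm, and ends 7:30pm after I starts 4:30pm → overlap.
F: starts 5:30pm at or after I ends 5:30pm → clear.
H: starts 7:30pm at or after I ends 5:30pm → clear.
I overlaps E, G.

Yes — it overlaps E, G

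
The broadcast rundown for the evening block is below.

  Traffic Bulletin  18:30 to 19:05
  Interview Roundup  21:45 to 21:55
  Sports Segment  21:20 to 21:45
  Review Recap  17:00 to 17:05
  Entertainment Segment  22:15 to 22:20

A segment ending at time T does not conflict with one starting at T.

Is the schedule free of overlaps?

Yes

Sorted by start: Review Recap, Traffic Bulletin, Sports Segment, Interview Roundup, Entertainment Segment.
Traffic Bulletin starts after Review Recap ends, so nothing later overlaps Review Recap either.
Sports Segment starts after Traffic Bulletin ends, so nothing later overlaps Traffic Bulletin either.
Interview Roundup starts exactly when Sports Segment ends (back-to-back, no overlap), so nothing later overlaps Sports Segment either.
Entertainment Segment starts after Interview Roundup ends.
Every pair is clear; the schedule has no overlaps.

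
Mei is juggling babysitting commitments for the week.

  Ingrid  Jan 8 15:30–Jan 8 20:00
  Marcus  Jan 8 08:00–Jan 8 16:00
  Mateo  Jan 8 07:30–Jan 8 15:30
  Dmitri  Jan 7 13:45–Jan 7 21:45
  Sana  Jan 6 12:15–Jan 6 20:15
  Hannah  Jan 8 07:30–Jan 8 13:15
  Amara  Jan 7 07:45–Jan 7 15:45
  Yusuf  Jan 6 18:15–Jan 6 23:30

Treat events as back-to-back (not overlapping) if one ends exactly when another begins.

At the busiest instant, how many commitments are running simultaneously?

Sweep the timeline, counting +1 at each start and −1 at each end (ends before starts at a tie):
Jan 6 12:15 start Sana → 1
Jan 6 18:15 start Yusuf → 2
Jan 6 20:15 end Sana → 1
Jan 6 23:30 end Yusuf → 0
Jan 7 07:45 start Amara → 1
Jan 7 13:45 start Dmitri → 2
Jan 7 15:45 end Amara → 1
Jan 7 21:45 end Dmitri → 0
Jan 8 07:30 start Hannah → 1
Jan 8 07:30 start Mateo → 2
Jan 8 08:00 start Marcus → 3
Jan 8 13:15 end Hannah → 2
Jan 8 15:30 end Mateo → 1
Jan 8 15:30 start Ingrid → 2
Jan 8 16:00 end Marcus → 1
Jan 8 20:00 end Ingrid → 0
Peak is 3, at Jan 8 08:00 (Hannah, Marcus, Mateo).

3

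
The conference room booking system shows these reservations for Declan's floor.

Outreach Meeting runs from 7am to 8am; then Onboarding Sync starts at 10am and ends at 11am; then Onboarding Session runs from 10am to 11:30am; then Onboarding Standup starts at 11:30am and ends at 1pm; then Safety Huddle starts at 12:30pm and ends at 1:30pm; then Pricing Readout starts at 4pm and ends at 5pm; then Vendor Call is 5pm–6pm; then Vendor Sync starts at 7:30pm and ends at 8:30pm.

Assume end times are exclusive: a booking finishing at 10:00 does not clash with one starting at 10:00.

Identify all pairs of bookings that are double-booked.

Onboarding Session & Onboarding Sync, Onboarding Standup & Safety Huddle

Check each pair: they overlap iff neither finishes before the other starts.
Sorted by start: Outreach Meeting, Onboarding Sync, Onboarding Session, Onboarding Standup, Safety Huddle, Pricing Readout, Vendor Call, Vendor Sync.
Onboarding Sync starts after Outreach Meeting ends; Outreach Meeting is clear from here.
Onboarding Session starts before Onboarding Sync ends → Onboarding Sync and Onboarding Session overlap.
Onboarding Standup starts after Onboarding Sync ends; Onboarding Sync is clear from here.
Onboarding Standup starts exactly when Onboarding Session ends (back-to-back, no overlap); Onboarding Session is clear from here.
Safety Huddle starts before Onboarding Standup ends → Onboarding Standup and Safety Huddle overlap.
Pricing Readout starts after Onboarding Standup ends; Onboarding Standup is clear from here.
Pricing Readout starts after Safety Huddle ends; Safety Huddle is clear from here.
Vendor Call starts exactly when Pricing Readout ends (back-to-back, no overlap); Pricing Readout is clear from here.
Vendor Sync starts after Vendor Call ends.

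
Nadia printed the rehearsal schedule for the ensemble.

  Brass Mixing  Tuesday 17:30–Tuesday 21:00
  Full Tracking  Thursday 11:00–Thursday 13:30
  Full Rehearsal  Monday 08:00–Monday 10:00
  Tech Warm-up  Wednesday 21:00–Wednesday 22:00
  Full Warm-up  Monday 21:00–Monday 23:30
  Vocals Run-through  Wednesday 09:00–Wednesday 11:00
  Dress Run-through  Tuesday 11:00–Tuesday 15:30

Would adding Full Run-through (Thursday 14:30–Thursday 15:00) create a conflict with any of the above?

No — it doesn't clash with anything

Full Rehearsal: ends Monday 10:00 at or before Full Run-through starts Thursday 14:30 → clear.
Full Warm-up: ends Monday 23:30 at or before Full Run-through starts Thursday 14:30 → clear.
Dress Run-through: ends Tuesday 15:30 at or before Full Run-through starts Thursday 14:30 → clear.
Brass Mixing: ends Tuesday 21:00 at or before Full Run-through starts Thursday 14:30 → clear.
Vocals Run-through: ends Wednesday 11:00 at or before Full Run-through starts Thursday 14:30 → clear.
Tech Warm-up: ends Wednesday 22:00 at or before Full Run-through starts Thursday 14:30 → clear.
Full Tracking: ends Thursday 13:30 at or before Full Run-through starts Thursday 14:30 → clear.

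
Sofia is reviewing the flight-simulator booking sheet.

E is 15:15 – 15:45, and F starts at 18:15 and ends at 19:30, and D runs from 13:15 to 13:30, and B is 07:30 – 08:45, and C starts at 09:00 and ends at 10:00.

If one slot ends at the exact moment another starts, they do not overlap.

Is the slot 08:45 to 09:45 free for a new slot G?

No — it overlaps C

B: ends 08:45 at or before G starts 08:45 → clear.
C: starts 09:00 before G ends 09:45, and ends 10:00 after G starts 08:45 → overlap.
D: starts 13:15 at or after G ends 09:45 → clear.
E: starts 15:15 at or after G ends 09:45 → clear.
F: starts 18:15 at or after G ends 09:45 → clear.
G overlaps C.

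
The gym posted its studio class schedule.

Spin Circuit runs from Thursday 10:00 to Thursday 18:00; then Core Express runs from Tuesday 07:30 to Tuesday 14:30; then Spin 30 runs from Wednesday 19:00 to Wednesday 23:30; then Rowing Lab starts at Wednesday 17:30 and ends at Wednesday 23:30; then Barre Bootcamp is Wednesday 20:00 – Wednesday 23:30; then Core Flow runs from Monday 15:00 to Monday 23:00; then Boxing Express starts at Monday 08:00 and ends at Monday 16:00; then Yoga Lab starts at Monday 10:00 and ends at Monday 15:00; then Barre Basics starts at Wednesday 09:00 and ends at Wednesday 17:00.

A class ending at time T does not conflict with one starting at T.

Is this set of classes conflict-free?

Two intervals overlap when each starts before the other ends.
Sorted by start: Boxing Express, Yoga Lab, Core Flow, Core Express, Barre Basics, Rowing Lab, Spin 30, Barre Bootcamp, Spin Circuit.
Yoga Lab starts before Boxing Express ends → Boxing Express and Yoga Lab overlap.
That's a conflict, so the schedule is not conflict-free.

No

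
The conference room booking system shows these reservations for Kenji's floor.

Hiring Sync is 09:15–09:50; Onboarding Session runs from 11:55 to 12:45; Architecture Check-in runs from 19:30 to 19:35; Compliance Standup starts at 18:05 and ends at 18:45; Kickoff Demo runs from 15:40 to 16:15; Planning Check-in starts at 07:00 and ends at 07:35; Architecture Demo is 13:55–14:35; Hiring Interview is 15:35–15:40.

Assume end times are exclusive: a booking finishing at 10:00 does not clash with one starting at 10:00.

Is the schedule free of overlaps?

Yes

Sorted by start: Planning Check-in, Hiring Sync, Onboarding Session, Architecture Demo, Hiring Interview, Kickoff Demo, Compliance Standup, Architecture Check-in.
Hiring Sync starts after Planning Check-in ends, so Planning Check-in has no further overlaps.
Onboarding Session starts after Hiring Sync ends, so Hiring Sync has no further overlaps.
Architecture Demo starts after Onboarding Session ends, so Onboarding Session has no further overlaps.
Hiring Interview starts after Architecture Demo ends, so Architecture Demo has no further overlaps.
Kickoff Demo starts exactly when Hiring Interview ends (back-to-back, no overlap), so Hiring Interview has no further overlaps.
Compliance Standup starts after Kickoff Demo ends, so Kickoff Demo has no further overlaps.
Architecture Check-in starts after Compliance Standup ends.
Every pair is clear; the schedule has no overlaps.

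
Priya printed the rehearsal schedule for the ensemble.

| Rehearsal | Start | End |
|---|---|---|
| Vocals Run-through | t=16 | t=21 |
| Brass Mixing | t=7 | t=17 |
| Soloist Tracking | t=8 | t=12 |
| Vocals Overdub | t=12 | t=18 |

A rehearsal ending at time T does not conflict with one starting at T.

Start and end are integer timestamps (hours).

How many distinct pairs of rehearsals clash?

4

Sorted by start: Brass Mixing, Soloist Tracking, Vocals Overdub, Vocals Run-through.
Soloist Tracking starts before Brass Mixing ends → Brass Mixing and Soloist Tracking overlap.
Vocals Overdub starts before Brass Mixing ends → Brass Mixing and Vocals Overdub overlap.
Vocals Run-through starts before Brass Mixing ends → Brass Mixing and Vocals Run-through overlap.
Vocals Overdub starts exactly when Soloist Tracking ends (back-to-back, no overlap), so nothing later overlaps Soloist Tracking either.
Vocals Run-through starts before Vocals Overdub ends → Vocals Overdub and Vocals Run-through overlap.
Overlapping pairs: Brass Mixing & Soloist Tracking, Brass Mixing & Vocals Overdub, Brass Mixing & Vocals Run-through, Vocals Overdub & Vocals Run-through — 4 in total.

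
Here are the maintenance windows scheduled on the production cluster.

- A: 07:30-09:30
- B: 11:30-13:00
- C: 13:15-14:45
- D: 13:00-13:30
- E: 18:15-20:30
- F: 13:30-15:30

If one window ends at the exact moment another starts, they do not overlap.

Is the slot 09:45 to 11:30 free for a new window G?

Yes — the slot is free

A: ends 09:30 at or before G starts 09:45 → clear.
B: starts 11:30 at or after G ends 11:30 → clear.
D: starts 13:00 at or after G ends 11:30 → clear.
C: starts 13:15 at or after G ends 11:30 → clear.
F: starts 13:30 at or after G ends 11:30 → clear.
E: starts 18:15 at or after G ends 11:30 → clear.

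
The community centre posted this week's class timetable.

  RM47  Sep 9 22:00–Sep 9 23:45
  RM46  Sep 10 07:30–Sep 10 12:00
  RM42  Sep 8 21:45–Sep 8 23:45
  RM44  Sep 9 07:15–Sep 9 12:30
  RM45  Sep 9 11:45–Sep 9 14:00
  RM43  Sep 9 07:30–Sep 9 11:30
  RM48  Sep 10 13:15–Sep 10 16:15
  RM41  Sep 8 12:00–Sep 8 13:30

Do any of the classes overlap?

Yes

Sorted by start: RM41, RM42, RM44, RM43, RM45, RM47, RM46, RM48.
RM42 starts after RM41 ends — done with RM41.
RM44 starts after RM42 ends — done with RM42.
RM43 starts before RM44 ends → RM44 and RM43 overlap.
That's a conflict, so the schedule is not conflict-free.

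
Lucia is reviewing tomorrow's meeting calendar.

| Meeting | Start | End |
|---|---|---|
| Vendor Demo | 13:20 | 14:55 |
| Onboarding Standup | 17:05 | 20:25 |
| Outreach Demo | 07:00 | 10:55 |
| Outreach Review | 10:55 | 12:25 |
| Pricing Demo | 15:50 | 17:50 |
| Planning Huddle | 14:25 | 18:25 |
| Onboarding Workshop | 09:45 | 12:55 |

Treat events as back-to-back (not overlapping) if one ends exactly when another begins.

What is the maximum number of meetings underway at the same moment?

Sweep the timeline, counting +1 at each start and −1 at each end (ends before starts at a tie):
07:00 start Outreach Demo → 1
09:45 start Onboarding Workshop → 2
10:55 end Outreach Demo → 1
10:55 start Outreach Review → 2
12:25 end Outreach Review → 1
12:55 end Onboarding Workshop → 0
13:20 start Vendor Demo → 1
14:25 start Planning Huddle → 2
14:55 end Vendor Demo → 1
15:50 start Pricing Demo → 2
17:05 start Onboarding Standup → 3
17:50 end Pricing Demo → 2
18:25 end Planning Huddle → 1
20:25 end Onboarding Standup → 0
Peak is 3, at 17:05 (Onboarding Standup, Planning Huddle, Pricing Demo).

3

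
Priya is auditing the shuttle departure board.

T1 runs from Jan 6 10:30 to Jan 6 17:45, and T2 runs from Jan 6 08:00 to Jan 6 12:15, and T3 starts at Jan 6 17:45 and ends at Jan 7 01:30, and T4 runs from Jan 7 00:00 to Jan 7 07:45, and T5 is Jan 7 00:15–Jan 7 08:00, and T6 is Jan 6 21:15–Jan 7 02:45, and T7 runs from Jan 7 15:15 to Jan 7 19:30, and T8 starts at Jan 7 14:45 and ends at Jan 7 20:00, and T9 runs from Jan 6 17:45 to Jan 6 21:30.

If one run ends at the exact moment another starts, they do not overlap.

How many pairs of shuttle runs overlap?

10

Check each pair: they overlap iff neither finishes before the other starts.
Sorted by start: T2, T1, T3, T9, T6, T4, T5, T8, T7.
T1 starts before T2 ends → T2 and T1 overlap.
T3 starts after T2 ends, so T2 has no further overlaps.
T3 starts exactly when T1 ends (back-to-back, no overlap), so T1 has no further overlaps.
T9 starts before T3 ends → T3 and T9 overlap.
T6 starts before T3 ends → T3 and T6 overlap.
T4 starts before T3 ends → T3 and T4 overlap.
T5 starts before T3 ends → T3 and T5 overlap.
T8 starts after T3 ends, so T3 has no further overlaps.
T6 starts before T9 ends → T9 and T6 overlap.
T4 starts after T9 ends, so T9 has no further overlaps.
T4 starts before T6 ends → T6 and T4 overlap.
T5 starts before T6 ends → T6 and T5 overlap.
T8 starts after T6 ends, so T6 has no further overlaps.
T5 starts before T4 ends → T4 and T5 overlap.
T8 starts after T4 ends, so T4 has no further overlaps.
T8 starts after T5 ends, so T5 has no further overlaps.
T7 starts before T8 ends → T8 and T7 overlap.
Overlapping pairs: T1 & T2, T3 & T4, T3 & T5, T3 & T6, T3 & T9, T4 & T5, T4 & T6, T5 & T6, T6 & T9, T7 & T8 — 10 in total.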